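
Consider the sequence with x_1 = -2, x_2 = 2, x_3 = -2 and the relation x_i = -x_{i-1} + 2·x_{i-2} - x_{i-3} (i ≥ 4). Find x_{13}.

Applying the relation repeatedly:
x_4 = 8; x_5 = -14; x_6 = 32; x_7 = -68; x_8 = 146; x_9 = -314; x_{10} = 674; x_{11} = -1448; x_{12} = 3110; x_{13} = -6680.

-6680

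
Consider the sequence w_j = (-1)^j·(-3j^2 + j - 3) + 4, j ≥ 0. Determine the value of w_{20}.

-1179

(-1)^20 = 1; -3j^2 + j - 3 at j=20 is -1183; so w_{20} = -1179.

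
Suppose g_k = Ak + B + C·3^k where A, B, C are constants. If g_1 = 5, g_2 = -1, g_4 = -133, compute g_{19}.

The three given values yield: A + B + 3C = 5; 2A + B + 9C = -1; 4A + B + 81C = -133.
Subtracting the first from the second: A + 6C = -6.
Subtracting the second from the third: 2A + 72C = -132.
Solving: C = -2, A = 6, then B = 5.
So g_k = 6·k + 5 + (-2)·3^k; at k=19 this is -2324522815.

-2324522815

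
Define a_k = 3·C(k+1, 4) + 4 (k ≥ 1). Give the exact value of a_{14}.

C(15, 4) = 1365, so a_{14} = 4099.

4099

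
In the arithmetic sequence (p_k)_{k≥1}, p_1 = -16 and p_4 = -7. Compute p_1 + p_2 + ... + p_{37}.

Common difference d = (-7 - (-16)) / (4 - 1) = 3.
p_k = -16 + (k - 1)·3.
p_{37} = 92; S = 37·(-16 + 92)/2 = 1406.

1406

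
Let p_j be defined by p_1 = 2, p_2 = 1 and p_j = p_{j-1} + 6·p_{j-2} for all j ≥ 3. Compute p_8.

Compute successive terms:
p_3 = 13  p_4 = 19  p_5 = 97  p_6 = 211  p_7 = 793  p_8 = 2059.
(Characteristic roots are 3 and -2.)

2059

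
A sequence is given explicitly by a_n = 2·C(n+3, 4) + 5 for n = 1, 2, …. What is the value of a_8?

C(11, 4) = 330, so a_8 = 665.

665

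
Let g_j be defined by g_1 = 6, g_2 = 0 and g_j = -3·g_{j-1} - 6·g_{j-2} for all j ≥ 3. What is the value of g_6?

-324

Compute successive terms:
g_3 = -36  g_4 = 108  g_5 = -108  g_6 = -324.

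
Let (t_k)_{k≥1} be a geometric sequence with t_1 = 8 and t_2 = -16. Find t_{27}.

536870912

Common ratio r = -2.
t_k = 8·(-2)^(k-1).
t_{27} = 8·(-2)^26 = 536870912.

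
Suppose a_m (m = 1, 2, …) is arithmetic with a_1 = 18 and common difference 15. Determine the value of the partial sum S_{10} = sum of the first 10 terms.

a_m = 18 + (m - 1)·15.
a_{10} = 153; S = 10·(18 + 153)/2 = 855.

855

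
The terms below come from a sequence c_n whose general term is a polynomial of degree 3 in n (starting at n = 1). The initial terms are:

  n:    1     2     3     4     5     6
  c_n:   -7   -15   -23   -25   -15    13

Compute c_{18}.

1st diffs: -8, -8, -2, 10, 28.
2nd diffs: 0, 6, 12, 18.
3rd diffs: 6, 6, 6 (constant).
So c_n = n^3 - 6n^2 + 3n - 5.
Evaluating at n = 18 gives c_{18} = 3937.

3937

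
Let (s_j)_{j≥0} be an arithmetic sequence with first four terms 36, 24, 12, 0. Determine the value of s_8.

-60

Common difference d = -12.
s_j = 36 + (j - 0)·(-12).
s_8 = 36 + 8·(-12) = -60.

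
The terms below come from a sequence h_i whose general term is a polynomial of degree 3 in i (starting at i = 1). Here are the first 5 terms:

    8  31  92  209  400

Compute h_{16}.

12533

1st diffs: 23, 61, 117, 191.
2nd diffs: 38, 56, 74.
3rd diffs: 18, 18 (constant).
Newton forward-difference form: h_i = 8 + 23·C(i-1,1) + 38·C(i-1,2) + 18·C(i-1,3).
At i = 16: i-1 = 15, so h_{16} = 8 + 345 + 3990 + 8190 = 12533.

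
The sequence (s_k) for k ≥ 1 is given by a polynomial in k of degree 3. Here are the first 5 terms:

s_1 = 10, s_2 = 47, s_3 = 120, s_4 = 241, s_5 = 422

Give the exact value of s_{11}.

3440

1st diffs: 37, 73, 121, 181.
2nd diffs: 36, 48, 60.
3rd diffs: 12, 12 (constant).
Newton forward-difference form: s_k = 10 + 37·C(k-1,1) + 36·C(k-1,2) + 12·C(k-1,3).
At k = 11: k-1 = 10, so s_{11} = 10 + 370 + 1620 + 1440 = 3440.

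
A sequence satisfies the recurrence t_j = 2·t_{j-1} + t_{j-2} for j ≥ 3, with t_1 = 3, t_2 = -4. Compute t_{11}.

-6557

Applying the relation repeatedly:
t_3 = -5; t_4 = -14; t_5 = -33; t_6 = -80; t_7 = -193; t_8 = -466; t_9 = -1125; t_{10} = -2716; t_{11} = -6557.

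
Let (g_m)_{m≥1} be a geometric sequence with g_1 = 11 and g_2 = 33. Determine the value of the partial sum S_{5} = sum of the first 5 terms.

1331

Common ratio r = 3.
g_m = 11·3^(m-1).
S = 11·(3^5 - 1)/(3 - 1) = 11·(243 - 1)/(2) = 1331.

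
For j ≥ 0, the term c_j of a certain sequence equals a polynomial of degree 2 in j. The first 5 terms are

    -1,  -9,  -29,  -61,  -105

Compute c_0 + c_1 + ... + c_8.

-1305

1st diffs: -8, -20, -32, -44.
2nd diffs: -12, -12, -12 (constant).
Newton forward-difference form: c_j = -1 + (-8)·C(j,1) + (-12)·C(j,2).
Continuing: -161, -229, -309, -401.
Summing j = 0..8 (9 terms) gives -1305.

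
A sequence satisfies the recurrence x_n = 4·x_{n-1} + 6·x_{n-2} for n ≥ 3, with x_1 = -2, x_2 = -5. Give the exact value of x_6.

-4244

x_3 = -32, x_4 = -158, x_5 = -824, x_6 = -4244.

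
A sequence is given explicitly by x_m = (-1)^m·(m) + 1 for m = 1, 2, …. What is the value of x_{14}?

(-1)^14 = 1; m at m=14 is 14; so x_{14} = 15.

15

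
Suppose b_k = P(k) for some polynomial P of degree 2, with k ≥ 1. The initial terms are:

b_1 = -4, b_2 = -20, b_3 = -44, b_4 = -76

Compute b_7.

-220

1st diffs: -16, -24, -32.
2nd diffs: -8, -8 (constant).
Newton forward-difference form: b_k = -4 + (-16)·C(k-1,1) + (-8)·C(k-1,2).
At k = 7: k-1 = 6, so b_7 = -4 - 96 - 120 = -220.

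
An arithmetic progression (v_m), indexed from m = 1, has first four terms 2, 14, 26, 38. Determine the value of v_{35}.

410

Common difference d = 12.
v_m = 2 + (m - 1)·12.
v_{35} = 2 + 34·12 = 410.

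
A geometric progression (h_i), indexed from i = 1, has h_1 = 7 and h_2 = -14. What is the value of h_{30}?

-3758096384

Common ratio r = -2.
h_i = 7·(-2)^(i-1).
h_{30} = 7·(-2)^29 = -3758096384.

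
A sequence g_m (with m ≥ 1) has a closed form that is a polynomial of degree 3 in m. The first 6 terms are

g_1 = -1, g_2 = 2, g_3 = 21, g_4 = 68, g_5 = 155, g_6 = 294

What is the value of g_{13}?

1st diffs: 3, 19, 47, 87, 139.
2nd diffs: 16, 28, 40, 52.
3rd diffs: 12, 12, 12 (constant).
Newton forward-difference form: g_m = -1 + 3·C(m-1,1) + 16·C(m-1,2) + 12·C(m-1,3).
At m = 13: m-1 = 12, so g_{13} = -1 + 36 + 1056 + 2640 = 3731.

3731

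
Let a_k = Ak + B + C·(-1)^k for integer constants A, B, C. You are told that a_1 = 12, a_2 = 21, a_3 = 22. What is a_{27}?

The three given values yield: A + B - C = 12; 2A + B + C = 21; 3A + B - C = 22.
Subtracting the first from the second: A + 2C = 9.
Subtracting the second from the third: A - 2C = 1.
Solving: C = 2, A = 5, then B = 9.
Therefore a_{27} = 135 + 9 + 2·(-1) = 142.

142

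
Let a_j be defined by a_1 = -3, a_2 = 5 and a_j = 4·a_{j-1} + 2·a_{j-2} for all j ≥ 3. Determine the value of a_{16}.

a_3 = 14, a_4 = 66, a_5 = 292, …, a_{13} = 44884032, a_{14} = 199711040, a_{15} = 888612224, a_{16} = 3953870976.

3953870976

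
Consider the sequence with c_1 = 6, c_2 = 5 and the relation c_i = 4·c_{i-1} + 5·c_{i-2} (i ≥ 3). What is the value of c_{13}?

447591150

Compute successive terms:
c_3 = 50  c_4 = 225  c_5 = 1150  …  c_{10} = 3580725  c_{11} = 17903650  c_{12} = 89518225  c_{13} = 447591150.
(Characteristic roots are 5 and -1.)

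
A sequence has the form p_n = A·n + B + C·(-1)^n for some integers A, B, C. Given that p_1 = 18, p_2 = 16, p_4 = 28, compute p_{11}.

Write the equations: A + B - C = 18; 2A + B + C = 16; 4A + B + C = 28.
Subtracting the first from the second: A + 2C = -2.
Subtracting the second from the third: 2A = 12.
Solving: C = -4, A = 6, then B = 8.
Therefore p_{11} = 66 + 8 + (-4)·(-1) = 78.

78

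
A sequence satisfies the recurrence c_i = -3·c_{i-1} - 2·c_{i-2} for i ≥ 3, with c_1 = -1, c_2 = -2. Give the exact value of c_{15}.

Step forward from the initial values:
c_3 = 8  c_4 = -20  c_5 = 44  …  c_{12} = -6140  c_{13} = 12284  c_{14} = -24572  c_{15} = 49148.
(Characteristic roots are -1 and -2.)

49148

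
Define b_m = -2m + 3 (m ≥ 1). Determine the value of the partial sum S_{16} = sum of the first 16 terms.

-224

Over m = 1..16: Σm = 136.
Total = (-2)·136 + (3)·16 = -224.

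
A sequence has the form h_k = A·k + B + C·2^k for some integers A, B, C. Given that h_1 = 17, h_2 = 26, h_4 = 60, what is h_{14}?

32846

Plug in k = 1, 2, 4: A + B + 2C = 17; 2A + B + 4C = 26; 4A + B + 16C = 60.
Subtracting the first from the second: A + 2C = 9.
Subtracting the second from the third: 2A + 12C = 34.
Solving: C = 2, A = 5, then B = 8.
So h_k = 5·k + 8 + 2·2^k; at k=14 this is 32846.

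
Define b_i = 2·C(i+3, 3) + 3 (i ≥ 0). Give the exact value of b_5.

C(8, 3) = 56, so b_5 = 115.

115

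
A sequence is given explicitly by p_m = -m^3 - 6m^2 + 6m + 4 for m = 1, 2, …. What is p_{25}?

-19221

p_{25} = -1·25^3 - 6·25^2 + 6·25 + 4 = -19221.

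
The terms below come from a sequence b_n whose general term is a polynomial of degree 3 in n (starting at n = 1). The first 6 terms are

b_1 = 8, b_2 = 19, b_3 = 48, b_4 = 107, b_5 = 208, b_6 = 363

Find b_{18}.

1st diffs: 11, 29, 59, 101, 155.
2nd diffs: 18, 30, 42, 54.
3rd diffs: 12, 12, 12 (constant).
Newton forward-difference form: b_n = 8 + 11·C(n-1,1) + 18·C(n-1,2) + 12·C(n-1,3).
At n = 18: n-1 = 17, so b_{18} = 8 + 187 + 2448 + 8160 = 10803.

10803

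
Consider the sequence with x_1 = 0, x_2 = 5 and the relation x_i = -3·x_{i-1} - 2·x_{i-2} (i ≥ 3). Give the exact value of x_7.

-315

Iterate the recurrence:
x_3 = -15; x_4 = 35; x_5 = -75; x_6 = 155; x_7 = -315.
(Characteristic roots are -1 and -2.)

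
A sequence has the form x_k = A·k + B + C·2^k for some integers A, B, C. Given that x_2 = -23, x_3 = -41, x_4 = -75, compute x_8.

Write the equations: 2A + B + 4C = -23; 3A + B + 8C = -41; 4A + B + 16C = -75.
Subtracting the first from the second: A + 4C = -18.
Subtracting the second from the third: A + 8C = -34.
Solving: C = -4, A = -2, then B = -3.
Therefore x_8 = -16 + (-3) + (-4)·256 = -1043.

-1043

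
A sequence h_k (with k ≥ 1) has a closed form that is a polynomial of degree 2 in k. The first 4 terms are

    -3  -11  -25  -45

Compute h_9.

1st diffs: -8, -14, -20.
2nd diffs: -6, -6 (constant).
Newton forward-difference form: h_k = -3 + (-8)·C(k-1,1) + (-6)·C(k-1,2).
At k = 9: k-1 = 8, so h_9 = -3 - 64 - 168 = -235.

-235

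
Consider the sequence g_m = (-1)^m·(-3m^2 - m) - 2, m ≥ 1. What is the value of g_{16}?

(-1)^16 = 1; -3m^2 - m at m=16 is -784; so g_{16} = -786.

-786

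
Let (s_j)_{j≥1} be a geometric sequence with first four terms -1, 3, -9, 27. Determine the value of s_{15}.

Common ratio r = -3.
s_j = (-1)·(-3)^(j-1).
s_{15} = (-1)·(-3)^14 = -4782969.

-4782969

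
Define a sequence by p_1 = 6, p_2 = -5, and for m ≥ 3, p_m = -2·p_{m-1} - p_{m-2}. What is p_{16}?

9

p_3 = 4; p_4 = -3; p_5 = 2; …; p_{13} = -6; p_{14} = 7; p_{15} = -8; p_{16} = 9.
(Characteristic roots are -1 and -1.)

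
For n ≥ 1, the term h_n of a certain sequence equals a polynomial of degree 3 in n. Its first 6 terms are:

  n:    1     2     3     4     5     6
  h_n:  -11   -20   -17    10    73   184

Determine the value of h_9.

1st diffs: -9, 3, 27, 63, 111.
2nd diffs: 12, 24, 36, 48.
3rd diffs: 12, 12, 12 (constant).
Newton forward-difference form: h_n = -11 + (-9)·C(n-1,1) + 12·C(n-1,2) + 12·C(n-1,3).
At n = 9: n-1 = 8, so h_9 = -11 - 72 + 336 + 672 = 925.

925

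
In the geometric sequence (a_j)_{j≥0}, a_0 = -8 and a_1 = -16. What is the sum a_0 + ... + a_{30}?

-17179869176

Common ratio r = 2.
a_j = (-8)·2^(j-0).
S = (-8)·(2^31 - 1)/(2 - 1) = (-8)·(2147483648 - 1)/(1) = -17179869176.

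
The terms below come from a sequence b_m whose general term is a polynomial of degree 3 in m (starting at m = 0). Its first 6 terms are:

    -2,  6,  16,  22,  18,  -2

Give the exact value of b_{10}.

-552

1st diffs: 8, 10, 6, -4, -20.
2nd diffs: 2, -4, -10, -16.
3rd diffs: -6, -6, -6 (constant).
Newton forward-difference form: b_m = -2 + 8·C(m,1) + 2·C(m,2) + (-6)·C(m,3).
At m = 10: m = 10, so b_{10} = -2 + 80 + 90 - 720 = -552.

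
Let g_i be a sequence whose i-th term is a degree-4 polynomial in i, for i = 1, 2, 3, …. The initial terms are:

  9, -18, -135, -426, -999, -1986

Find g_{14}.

1st diffs: -27, -117, -291, -573, -987.
2nd diffs: -90, -174, -282, -414.
3rd diffs: -84, -108, -132.
4th diffs: -24, -24 (constant).
Newton forward-difference form: g_i = 9 + (-27)·C(i-1,1) + (-90)·C(i-1,2) + (-84)·C(i-1,3) + (-24)·C(i-1,4).
At i = 14: i-1 = 13, so g_{14} = 9 - 351 - 7020 - 24024 - 17160 = -48546.

-48546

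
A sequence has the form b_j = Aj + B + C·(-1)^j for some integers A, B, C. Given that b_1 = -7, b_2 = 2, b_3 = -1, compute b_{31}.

At j = 1, 2, 3: A + B - C = -7; 2A + B + C = 2; 3A + B - C = -1.
Subtracting the first from the second: A + 2C = 9.
Subtracting the second from the third: A - 2C = -3.
Solving: C = 3, A = 3, then B = -7.
Hence b_{31} = 3·31 + (-7) + 3·(-1) = 83.

83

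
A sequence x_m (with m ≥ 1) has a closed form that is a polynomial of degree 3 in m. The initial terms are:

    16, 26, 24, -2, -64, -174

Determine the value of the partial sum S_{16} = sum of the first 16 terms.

1st diffs: 10, -2, -26, -62, -110.
2nd diffs: -12, -24, -36, -48.
3rd diffs: -12, -12, -12 (constant).
Newton forward-difference form: x_m = 16 + 10·C(m-1,1) + (-12)·C(m-1,2) + (-12)·C(m-1,3).
Continuing: …, -344, -586, -912, -1334, …, x_{16} = -6554.
Summing m = 1..16 (16 terms) gives -27104.

-27104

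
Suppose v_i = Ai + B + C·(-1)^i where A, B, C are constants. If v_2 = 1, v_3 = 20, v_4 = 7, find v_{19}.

68

The three given values yield: 2A + B + C = 1; 3A + B - C = 20; 4A + B + C = 7.
Subtracting the first from the second: A - 2C = 19.
Subtracting the second from the third: A + 2C = -13.
Solving: C = -8, A = 3, then B = 3.
So v_i = 3·i + 3 + (-8)·(-1)^i; at i=19 this is 68.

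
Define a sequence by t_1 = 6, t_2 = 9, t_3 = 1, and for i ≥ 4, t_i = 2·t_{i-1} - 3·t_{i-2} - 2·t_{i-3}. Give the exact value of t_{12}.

Compute successive terms:
t_4 = -37; t_5 = -95; t_6 = -81; t_7 = 197; t_8 = 827; t_9 = 1225; t_{10} = -425; t_{11} = -6179; t_{12} = -13533.

-13533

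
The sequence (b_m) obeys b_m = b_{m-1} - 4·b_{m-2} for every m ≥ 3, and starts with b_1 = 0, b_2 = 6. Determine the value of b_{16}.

80910

Compute successive terms:
b_3 = 6  b_4 = -18  b_5 = -42  …  b_{13} = -1386  b_{14} = -25122  b_{15} = -19578  b_{16} = 80910.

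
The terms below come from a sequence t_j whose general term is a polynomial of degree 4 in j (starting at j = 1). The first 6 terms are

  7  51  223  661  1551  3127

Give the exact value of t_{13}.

1st diffs: 44, 172, 438, 890, 1576.
2nd diffs: 128, 266, 452, 686.
3rd diffs: 138, 186, 234.
4th diffs: 48, 48 (constant).
Newton forward-difference form: t_j = 7 + 44·C(j-1,1) + 128·C(j-1,2) + 138·C(j-1,3) + 48·C(j-1,4).
At j = 13: j-1 = 12, so t_{13} = 7 + 528 + 8448 + 30360 + 23760 = 63103.

63103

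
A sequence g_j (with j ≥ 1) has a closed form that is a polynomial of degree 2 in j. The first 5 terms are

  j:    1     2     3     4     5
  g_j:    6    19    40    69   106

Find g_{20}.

1st diffs: 13, 21, 29, 37.
2nd diffs: 8, 8, 8 (constant).
Newton forward-difference form: g_j = 6 + 13·C(j-1,1) + 8·C(j-1,2).
At j = 20: j-1 = 19, so g_{20} = 6 + 247 + 1368 = 1621.

1621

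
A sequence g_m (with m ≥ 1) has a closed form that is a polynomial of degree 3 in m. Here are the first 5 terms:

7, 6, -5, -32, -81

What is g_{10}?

-866

1st diffs: -1, -11, -27, -49.
2nd diffs: -10, -16, -22.
3rd diffs: -6, -6 (constant).
Newton forward-difference form: g_m = 7 + (-1)·C(m-1,1) + (-10)·C(m-1,2) + (-6)·C(m-1,3).
At m = 10: m-1 = 9, so g_{10} = 7 - 9 - 360 - 504 = -866.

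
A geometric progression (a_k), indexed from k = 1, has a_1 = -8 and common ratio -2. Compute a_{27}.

a_k = (-8)·(-2)^(k-1).
a_{27} = (-8)·(-2)^26 = -536870912.

-536870912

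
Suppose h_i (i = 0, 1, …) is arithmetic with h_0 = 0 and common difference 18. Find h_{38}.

h_i = 0 + (i - 0)·18.
h_{38} = 0 + 38·18 = 684.

684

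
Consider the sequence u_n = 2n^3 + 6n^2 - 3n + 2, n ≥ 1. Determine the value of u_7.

u_7 = 2·7^3 + 6·7^2 - 3·7 + 2 = 961.

961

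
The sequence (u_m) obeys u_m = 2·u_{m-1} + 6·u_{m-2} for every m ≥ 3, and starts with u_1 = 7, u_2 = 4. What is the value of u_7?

Compute successive terms:
u_3 = 50, u_4 = 124, u_5 = 548, u_6 = 1840, u_7 = 6968.

6968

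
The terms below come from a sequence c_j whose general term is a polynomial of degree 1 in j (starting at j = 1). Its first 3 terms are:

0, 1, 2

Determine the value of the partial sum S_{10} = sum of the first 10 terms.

1st diffs: 1, 1 (constant).
So c_j = j - 1.
Continuing: …, 3, 4, 5, 6, …, c_{10} = 9.
Summing j = 1..10 (10 terms) gives 45.

45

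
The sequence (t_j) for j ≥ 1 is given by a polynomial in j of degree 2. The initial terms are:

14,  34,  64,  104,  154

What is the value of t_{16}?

1364

1st diffs: 20, 30, 40, 50.
2nd diffs: 10, 10, 10 (constant).
Newton forward-difference form: t_j = 14 + 20·C(j-1,1) + 10·C(j-1,2).
At j = 16: j-1 = 15, so t_{16} = 14 + 300 + 1050 = 1364.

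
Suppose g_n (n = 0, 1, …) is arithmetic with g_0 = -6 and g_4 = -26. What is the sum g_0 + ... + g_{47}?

-5928

Common difference d = (-26 - (-6)) / (4 - 0) = -5.
g_n = -6 + (n - 0)·(-5).
g_{47} = -241; S = 48·(-6 + (-241))/2 = -5928.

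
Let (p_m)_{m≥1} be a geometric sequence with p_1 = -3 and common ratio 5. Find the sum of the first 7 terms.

-58593

p_m = (-3)·5^(m-1).
S = (-3)·(5^7 - 1)/(5 - 1) = (-3)·(78125 - 1)/(4) = -58593.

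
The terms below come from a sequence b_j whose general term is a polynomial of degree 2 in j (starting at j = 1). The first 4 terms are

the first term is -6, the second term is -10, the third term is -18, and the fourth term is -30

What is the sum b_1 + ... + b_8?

1st diffs: -4, -8, -12.
2nd diffs: -4, -4 (constant).
Newton forward-difference form: b_j = -6 + (-4)·C(j-1,1) + (-4)·C(j-1,2).
Continuing: -46, -66, -90, -118.
Summing j = 1..8 (8 terms) gives -384.

-384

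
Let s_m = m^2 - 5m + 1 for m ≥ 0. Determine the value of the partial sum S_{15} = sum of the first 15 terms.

Over m = 0..14: Σm = 105, Σm² = 1015.
Total = (1)·1015 + (-5)·105 + (1)·15 = 505.

505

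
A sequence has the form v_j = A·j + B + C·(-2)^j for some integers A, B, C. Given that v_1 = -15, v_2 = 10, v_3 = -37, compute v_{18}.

Plug in j = 1, 2, 3: A + B - 2C = -15; 2A + B + 4C = 10; 3A + B - 8C = -37.
Subtracting the first from the second: A + 6C = 25.
Subtracting the second from the third: A - 12C = -47.
Solving: C = 4, A = 1, then B = -8.
Hence v_{18} = 1·18 + (-8) + 4·262144 = 1048586.

1048586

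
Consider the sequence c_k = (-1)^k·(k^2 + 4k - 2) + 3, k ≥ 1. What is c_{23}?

-616

(-1)^23 = -1; k^2 + 4k - 2 at k=23 is 619; so c_{23} = -616.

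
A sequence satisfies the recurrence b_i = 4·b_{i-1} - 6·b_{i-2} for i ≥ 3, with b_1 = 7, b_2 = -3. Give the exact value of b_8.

4392

b_3 = -54  b_4 = -198  b_5 = -468  b_6 = -684  b_7 = 72  b_8 = 4392.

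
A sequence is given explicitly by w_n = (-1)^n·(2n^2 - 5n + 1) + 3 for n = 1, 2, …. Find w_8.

(-1)^8 = 1; 2n^2 - 5n + 1 at n=8 is 89; so w_8 = 92.

92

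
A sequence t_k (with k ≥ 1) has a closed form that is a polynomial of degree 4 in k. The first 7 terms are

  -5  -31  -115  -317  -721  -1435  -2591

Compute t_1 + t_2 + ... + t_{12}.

1st diffs: -26, -84, -202, -404, -714, -1156.
2nd diffs: -58, -118, -202, -310, -442.
3rd diffs: -60, -84, -108, -132.
4th diffs: -24, -24, -24 (constant).
So t_k = -k^4 - 4k^2 + k - 1.
Continuing: …, -4345, -6877, -10391, -15115, …, t_{12} = -21301.
Summing k = 1..12 (12 terms) gives -63244.

-63244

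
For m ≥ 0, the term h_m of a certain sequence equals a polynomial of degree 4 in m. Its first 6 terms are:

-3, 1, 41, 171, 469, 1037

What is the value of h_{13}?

35461

1st diffs: 4, 40, 130, 298, 568.
2nd diffs: 36, 90, 168, 270.
3rd diffs: 54, 78, 102.
4th diffs: 24, 24 (constant).
Newton forward-difference form: h_m = -3 + 4·C(m,1) + 36·C(m,2) + 54·C(m,3) + 24·C(m,4).
At m = 13: m = 13, so h_{13} = -3 + 52 + 2808 + 15444 + 17160 = 35461.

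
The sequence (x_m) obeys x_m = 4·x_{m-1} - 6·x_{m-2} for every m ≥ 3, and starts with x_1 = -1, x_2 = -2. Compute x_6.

88

x_3 = -2; x_4 = 4; x_5 = 28; x_6 = 88.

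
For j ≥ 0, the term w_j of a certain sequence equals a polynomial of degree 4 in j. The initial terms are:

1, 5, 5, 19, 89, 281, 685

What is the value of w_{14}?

1st diffs: 4, 0, 14, 70, 192, 404.
2nd diffs: -4, 14, 56, 122, 212.
3rd diffs: 18, 42, 66, 90.
4th diffs: 24, 24, 24 (constant).
Newton forward-difference form: w_j = 1 + 4·C(j,1) + (-4)·C(j,2) + 18·C(j,3) + 24·C(j,4).
At j = 14: j = 14, so w_{14} = 1 + 56 - 364 + 6552 + 24024 = 30269.

30269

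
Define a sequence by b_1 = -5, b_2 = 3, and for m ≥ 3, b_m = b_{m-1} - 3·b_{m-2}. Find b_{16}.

-14031

b_3 = 18; b_4 = 9; b_5 = -45; …; b_{13} = 4275; b_{14} = 603; b_{15} = -12222; b_{16} = -14031.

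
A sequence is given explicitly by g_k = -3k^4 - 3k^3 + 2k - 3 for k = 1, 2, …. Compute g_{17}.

-265271

g_{17} = -3·17^4 - 3·17^3 + 2·17 - 3 = -265271.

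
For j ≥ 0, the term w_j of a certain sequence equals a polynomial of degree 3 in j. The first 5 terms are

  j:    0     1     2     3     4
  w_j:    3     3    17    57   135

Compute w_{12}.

1st diffs: 0, 14, 40, 78.
2nd diffs: 14, 26, 38.
3rd diffs: 12, 12 (constant).
So w_j = 2j^3 + j^2 - 3j + 3.
Evaluating at j = 12 gives w_{12} = 3567.

3567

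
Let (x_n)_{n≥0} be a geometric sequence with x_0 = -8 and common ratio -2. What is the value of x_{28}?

x_n = (-8)·(-2)^(n-0).
x_{28} = (-8)·(-2)^28 = -2147483648.

-2147483648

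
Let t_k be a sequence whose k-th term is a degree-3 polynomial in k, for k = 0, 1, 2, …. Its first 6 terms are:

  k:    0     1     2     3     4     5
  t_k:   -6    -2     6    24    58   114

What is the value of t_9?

1st diffs: 4, 8, 18, 34, 56.
2nd diffs: 4, 10, 16, 22.
3rd diffs: 6, 6, 6 (constant).
So t_k = k^3 - k^2 + 4k - 6.
Evaluating at k = 9 gives t_9 = 678.

678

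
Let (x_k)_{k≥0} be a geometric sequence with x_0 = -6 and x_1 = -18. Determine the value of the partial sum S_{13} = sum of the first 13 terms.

Common ratio r = 3.
x_k = (-6)·3^(k-0).
S = (-6)·(3^13 - 1)/(3 - 1) = (-6)·(1594323 - 1)/(2) = -4782966.

-4782966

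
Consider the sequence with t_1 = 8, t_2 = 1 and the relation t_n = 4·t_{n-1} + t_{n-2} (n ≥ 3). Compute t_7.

3732

t_3 = 12; t_4 = 49; t_5 = 208; t_6 = 881; t_7 = 3732.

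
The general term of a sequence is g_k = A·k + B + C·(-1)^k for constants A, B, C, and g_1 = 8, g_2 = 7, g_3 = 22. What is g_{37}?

260

At k = 1, 2, 3: A + B - C = 8; 2A + B + C = 7; 3A + B - C = 22.
Subtracting the first from the second: A + 2C = -1.
Subtracting the second from the third: A - 2C = 15.
Solving: C = -4, A = 7, then B = -3.
So g_k = 7·k + (-3) + (-4)·(-1)^k; at k=37 this is 260.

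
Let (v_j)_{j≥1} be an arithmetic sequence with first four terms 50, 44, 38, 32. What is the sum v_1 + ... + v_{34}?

Common difference d = -6.
v_j = 50 + (j - 1)·(-6).
v_{34} = -148; S = 34·(50 + (-148))/2 = -1666.

-1666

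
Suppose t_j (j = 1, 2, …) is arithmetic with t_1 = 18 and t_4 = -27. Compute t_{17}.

Common difference d = (-27 - 18) / (4 - 1) = -15.
t_j = 18 + (j - 1)·(-15).
t_{17} = 18 + 16·(-15) = -222.

-222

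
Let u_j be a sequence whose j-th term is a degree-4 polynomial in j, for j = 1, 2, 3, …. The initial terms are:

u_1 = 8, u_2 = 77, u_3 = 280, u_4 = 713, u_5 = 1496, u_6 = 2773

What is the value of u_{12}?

1st diffs: 69, 203, 433, 783, 1277.
2nd diffs: 134, 230, 350, 494.
3rd diffs: 96, 120, 144.
4th diffs: 24, 24 (constant).
Newton forward-difference form: u_j = 8 + 69·C(j-1,1) + 134·C(j-1,2) + 96·C(j-1,3) + 24·C(j-1,4).
At j = 12: j-1 = 11, so u_{12} = 8 + 759 + 7370 + 15840 + 7920 = 31897.

31897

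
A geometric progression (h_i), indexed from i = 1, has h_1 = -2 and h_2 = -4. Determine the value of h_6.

Common ratio r = 2.
h_i = (-2)·2^(i-1).
h_6 = (-2)·2^5 = -64.

-64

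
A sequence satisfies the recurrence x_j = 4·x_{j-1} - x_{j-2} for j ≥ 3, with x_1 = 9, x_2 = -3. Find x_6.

-1131

Compute successive terms:
x_3 = -21, x_4 = -81, x_5 = -303, x_6 = -1131.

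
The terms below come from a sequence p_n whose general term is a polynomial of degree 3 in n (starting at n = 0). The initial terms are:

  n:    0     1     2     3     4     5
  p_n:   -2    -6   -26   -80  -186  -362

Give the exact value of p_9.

-2126

1st diffs: -4, -20, -54, -106, -176.
2nd diffs: -16, -34, -52, -70.
3rd diffs: -18, -18, -18 (constant).
Newton forward-difference form: p_n = -2 + (-4)·C(n,1) + (-16)·C(n,2) + (-18)·C(n,3).
At n = 9: n = 9, so p_9 = -2 - 36 - 576 - 1512 = -2126.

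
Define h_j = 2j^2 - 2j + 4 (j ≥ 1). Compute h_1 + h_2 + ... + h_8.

Over j = 1..8: Σj = 36, Σj² = 204.
Total = (2)·204 + (-2)·36 + (4)·8 = 368.

368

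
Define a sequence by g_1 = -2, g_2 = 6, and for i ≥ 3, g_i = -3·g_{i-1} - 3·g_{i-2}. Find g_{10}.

-486

Iterate the recurrence:
g_3 = -12  g_4 = 18  g_5 = -18  g_6 = 0  g_7 = 54  g_8 = -162  g_9 = 324  g_{10} = -486.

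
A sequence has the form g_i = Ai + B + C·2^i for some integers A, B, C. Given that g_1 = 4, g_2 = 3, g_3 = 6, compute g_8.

477

The three given values yield: A + B + 2C = 4; 2A + B + 4C = 3; 3A + B + 8C = 6.
Subtracting the first from the second: A + 2C = -1.
Subtracting the second from the third: A + 4C = 3.
Solving: C = 2, A = -5, then B = 5.
Hence g_8 = -5·8 + 5 + 2·256 = 477.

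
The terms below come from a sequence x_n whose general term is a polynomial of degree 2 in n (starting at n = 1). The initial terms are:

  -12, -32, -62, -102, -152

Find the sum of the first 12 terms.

-3664

1st diffs: -20, -30, -40, -50.
2nd diffs: -10, -10, -10 (constant).
Newton forward-difference form: x_n = -12 + (-20)·C(n-1,1) + (-10)·C(n-1,2).
Continuing: …, -212, -282, -362, -452, …, x_{12} = -782.
Summing n = 1..12 (12 terms) gives -3664.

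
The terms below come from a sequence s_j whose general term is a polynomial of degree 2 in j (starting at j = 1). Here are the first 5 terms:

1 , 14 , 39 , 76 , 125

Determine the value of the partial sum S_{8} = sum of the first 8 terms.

1044

1st diffs: 13, 25, 37, 49.
2nd diffs: 12, 12, 12 (constant).
Newton forward-difference form: s_j = 1 + 13·C(j-1,1) + 12·C(j-1,2).
Continuing: 186, 259, 344.
Summing j = 1..8 (8 terms) gives 1044.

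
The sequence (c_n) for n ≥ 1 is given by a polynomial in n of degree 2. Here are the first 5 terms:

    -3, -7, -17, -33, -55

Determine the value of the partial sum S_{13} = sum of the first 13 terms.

-2067

1st diffs: -4, -10, -16, -22.
2nd diffs: -6, -6, -6 (constant).
Newton forward-difference form: c_n = -3 + (-4)·C(n-1,1) + (-6)·C(n-1,2).
Continuing: …, -83, -117, -157, -203, …, c_{13} = -447.
Summing n = 1..13 (13 terms) gives -2067.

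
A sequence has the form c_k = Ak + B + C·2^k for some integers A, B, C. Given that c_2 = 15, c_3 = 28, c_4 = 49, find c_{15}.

65608

Write the equations: 2A + B + 4C = 15; 3A + B + 8C = 28; 4A + B + 16C = 49.
Subtracting the first from the second: A + 4C = 13.
Subtracting the second from the third: A + 8C = 21.
Solving: C = 2, A = 5, then B = -3.
Hence c_{15} = 5·15 + (-3) + 2·32768 = 65608.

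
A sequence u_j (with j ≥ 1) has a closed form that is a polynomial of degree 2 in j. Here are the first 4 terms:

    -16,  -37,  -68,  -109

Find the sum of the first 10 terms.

-2305

1st diffs: -21, -31, -41.
2nd diffs: -10, -10 (constant).
Newton forward-difference form: u_j = -16 + (-21)·C(j-1,1) + (-10)·C(j-1,2).
Continuing: …, -160, -221, -292, -373, …, u_{10} = -565.
Summing j = 1..10 (10 terms) gives -2305.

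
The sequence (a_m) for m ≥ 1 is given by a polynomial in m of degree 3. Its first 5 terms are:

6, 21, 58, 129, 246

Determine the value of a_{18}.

1st diffs: 15, 37, 71, 117.
2nd diffs: 22, 34, 46.
3rd diffs: 12, 12 (constant).
Newton forward-difference form: a_m = 6 + 15·C(m-1,1) + 22·C(m-1,2) + 12·C(m-1,3).
At m = 18: m-1 = 17, so a_{18} = 6 + 255 + 2992 + 8160 = 11413.

11413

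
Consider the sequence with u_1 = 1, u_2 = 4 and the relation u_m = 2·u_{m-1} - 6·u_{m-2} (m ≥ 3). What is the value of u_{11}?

-5344

Applying the relation repeatedly:
u_3 = 2  u_4 = -20  u_5 = -52  u_6 = 16  u_7 = 344  u_8 = 592  u_9 = -880  u_{10} = -5312  u_{11} = -5344.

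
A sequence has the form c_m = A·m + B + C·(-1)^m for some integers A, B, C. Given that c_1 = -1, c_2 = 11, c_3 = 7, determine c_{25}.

At m = 1, 2, 3: A + B - C = -1; 2A + B + C = 11; 3A + B - C = 7.
Subtracting the first from the second: A + 2C = 12.
Subtracting the second from the third: A - 2C = -4.
Solving: C = 4, A = 4, then B = -1.
Hence c_{25} = 4·25 + (-1) + 4·(-1) = 95.

95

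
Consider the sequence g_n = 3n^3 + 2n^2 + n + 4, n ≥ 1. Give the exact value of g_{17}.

15338

g_{17} = 3·17^3 + 2·17^2 + 1·17 + 4 = 15338.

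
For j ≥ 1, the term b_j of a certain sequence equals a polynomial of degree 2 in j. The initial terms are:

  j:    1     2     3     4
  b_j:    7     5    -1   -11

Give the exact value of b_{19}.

1st diffs: -2, -6, -10.
2nd diffs: -4, -4 (constant).
Newton forward-difference form: b_j = 7 + (-2)·C(j-1,1) + (-4)·C(j-1,2).
At j = 19: j-1 = 18, so b_{19} = 7 - 36 - 612 = -641.

-641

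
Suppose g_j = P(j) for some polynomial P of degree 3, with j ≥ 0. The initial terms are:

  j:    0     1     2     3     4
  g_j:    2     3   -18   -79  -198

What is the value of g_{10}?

-3138

1st diffs: 1, -21, -61, -119.
2nd diffs: -22, -40, -58.
3rd diffs: -18, -18 (constant).
Newton forward-difference form: g_j = 2 + 1·C(j,1) + (-22)·C(j,2) + (-18)·C(j,3).
At j = 10: j = 10, so g_{10} = 2 + 10 - 990 - 2160 = -3138.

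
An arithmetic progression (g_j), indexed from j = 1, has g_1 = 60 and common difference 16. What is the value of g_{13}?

g_j = 60 + (j - 1)·16.
g_{13} = 60 + 12·16 = 252.

252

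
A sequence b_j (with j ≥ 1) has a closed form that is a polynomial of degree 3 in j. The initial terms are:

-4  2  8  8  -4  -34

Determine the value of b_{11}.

-664

1st diffs: 6, 6, 0, -12, -30.
2nd diffs: 0, -6, -12, -18.
3rd diffs: -6, -6, -6 (constant).
So b_j = -j^3 + 6j^2 - 5j - 4.
Evaluating at j = 11 gives b_{11} = -664.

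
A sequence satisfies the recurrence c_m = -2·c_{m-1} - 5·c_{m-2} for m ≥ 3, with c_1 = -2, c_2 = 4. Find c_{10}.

Applying the relation repeatedly:
c_3 = 2, c_4 = -24, c_5 = 38, c_6 = 44, c_7 = -278, c_8 = 336, c_9 = 718, c_{10} = -3116.

-3116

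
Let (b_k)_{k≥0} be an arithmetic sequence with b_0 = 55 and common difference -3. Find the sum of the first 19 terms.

532

b_k = 55 + (k - 0)·(-3).
b_{18} = 1; S = 19·(55 + 1)/2 = 532.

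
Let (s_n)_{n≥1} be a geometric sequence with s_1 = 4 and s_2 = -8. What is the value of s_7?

256

Common ratio r = -2.
s_n = 4·(-2)^(n-1).
s_7 = 4·(-2)^6 = 256.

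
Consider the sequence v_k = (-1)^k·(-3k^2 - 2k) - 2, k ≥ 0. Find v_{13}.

531

(-1)^13 = -1; -3k^2 - 2k at k=13 is -533; so v_{13} = 531.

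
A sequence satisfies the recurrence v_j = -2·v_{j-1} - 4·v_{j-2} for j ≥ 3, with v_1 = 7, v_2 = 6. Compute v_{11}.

3072

Compute successive terms:
v_3 = -40; v_4 = 56; v_5 = 48; v_6 = -320; v_7 = 448; v_8 = 384; v_9 = -2560; v_{10} = 3584; v_{11} = 3072.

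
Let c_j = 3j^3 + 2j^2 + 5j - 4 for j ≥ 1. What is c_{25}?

48246

c_{25} = 3·25^3 + 2·25^2 + 5·25 - 4 = 48246.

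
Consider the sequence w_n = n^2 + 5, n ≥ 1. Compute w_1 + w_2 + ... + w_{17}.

Over n = 1..17: Σn = 153, Σn² = 1785.
Total = (1)·1785 + (5)·17 = 1870.

1870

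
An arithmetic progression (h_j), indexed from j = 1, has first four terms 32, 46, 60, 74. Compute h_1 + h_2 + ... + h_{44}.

Common difference d = 14.
h_j = 32 + (j - 1)·14.
h_{44} = 634; S = 44·(32 + 634)/2 = 14652.

14652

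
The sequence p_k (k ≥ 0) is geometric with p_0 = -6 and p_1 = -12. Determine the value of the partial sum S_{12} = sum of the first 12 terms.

-24570

Common ratio r = 2.
p_k = (-6)·2^(k-0).
S = (-6)·(2^12 - 1)/(2 - 1) = (-6)·(4096 - 1)/(1) = -24570.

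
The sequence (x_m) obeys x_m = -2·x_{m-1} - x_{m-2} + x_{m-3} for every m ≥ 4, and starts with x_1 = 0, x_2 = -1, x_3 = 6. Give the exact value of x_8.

28

Applying the relation repeatedly:
x_4 = -11, x_5 = 15, x_6 = -13, x_7 = 0, x_8 = 28.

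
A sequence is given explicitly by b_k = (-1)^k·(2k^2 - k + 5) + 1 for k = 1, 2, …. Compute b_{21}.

(-1)^21 = -1; 2k^2 - k + 5 at k=21 is 866; so b_{21} = -865.

-865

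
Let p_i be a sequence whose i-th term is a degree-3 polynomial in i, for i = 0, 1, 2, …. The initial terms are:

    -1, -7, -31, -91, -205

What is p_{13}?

-6631

1st diffs: -6, -24, -60, -114.
2nd diffs: -18, -36, -54.
3rd diffs: -18, -18 (constant).
Newton forward-difference form: p_i = -1 + (-6)·C(i,1) + (-18)·C(i,2) + (-18)·C(i,3).
At i = 13: i = 13, so p_{13} = -1 - 78 - 1404 - 5148 = -6631.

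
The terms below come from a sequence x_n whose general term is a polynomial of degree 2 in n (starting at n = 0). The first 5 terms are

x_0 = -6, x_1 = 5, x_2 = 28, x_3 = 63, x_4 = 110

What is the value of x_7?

1st diffs: 11, 23, 35, 47.
2nd diffs: 12, 12, 12 (constant).
Newton forward-difference form: x_n = -6 + 11·C(n,1) + 12·C(n,2).
At n = 7: n = 7, so x_7 = -6 + 77 + 252 = 323.

323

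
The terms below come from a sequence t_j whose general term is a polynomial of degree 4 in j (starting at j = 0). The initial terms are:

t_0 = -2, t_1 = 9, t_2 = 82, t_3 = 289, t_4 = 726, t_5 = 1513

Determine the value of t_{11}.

23329

1st diffs: 11, 73, 207, 437, 787.
2nd diffs: 62, 134, 230, 350.
3rd diffs: 72, 96, 120.
4th diffs: 24, 24 (constant).
Newton forward-difference form: t_j = -2 + 11·C(j,1) + 62·C(j,2) + 72·C(j,3) + 24·C(j,4).
At j = 11: j = 11, so t_{11} = -2 + 121 + 3410 + 11880 + 7920 = 23329.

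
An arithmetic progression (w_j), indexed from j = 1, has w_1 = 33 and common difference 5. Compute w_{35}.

w_j = 33 + (j - 1)·5.
w_{35} = 33 + 34·5 = 203.

203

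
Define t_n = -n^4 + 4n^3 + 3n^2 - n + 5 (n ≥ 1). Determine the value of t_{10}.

-5705

t_{10} = -1·10^4 + 4·10^3 + 3·10^2 - 1·10 + 5 = -5705.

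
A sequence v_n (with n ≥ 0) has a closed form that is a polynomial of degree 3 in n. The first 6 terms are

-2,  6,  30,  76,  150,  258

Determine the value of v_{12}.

1st diffs: 8, 24, 46, 74, 108.
2nd diffs: 16, 22, 28, 34.
3rd diffs: 6, 6, 6 (constant).
Newton forward-difference form: v_n = -2 + 8·C(n,1) + 16·C(n,2) + 6·C(n,3).
At n = 12: n = 12, so v_{12} = -2 + 96 + 1056 + 1320 = 2470.

2470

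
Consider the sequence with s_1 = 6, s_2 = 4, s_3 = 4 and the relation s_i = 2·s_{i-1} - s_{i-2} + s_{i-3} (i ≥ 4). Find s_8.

102

Iterate the recurrence:
s_4 = 10, s_5 = 20, s_6 = 34, s_7 = 58, s_8 = 102.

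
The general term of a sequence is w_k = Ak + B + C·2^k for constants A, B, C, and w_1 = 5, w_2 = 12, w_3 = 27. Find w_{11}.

Write the equations: A + B + 2C = 5; 2A + B + 4C = 12; 3A + B + 8C = 27.
Subtracting the first from the second: A + 2C = 7.
Subtracting the second from the third: A + 4C = 15.
Solving: C = 4, A = -1, then B = -2.
So w_k = -1·k + (-2) + 4·2^k; at k=11 this is 8179.

8179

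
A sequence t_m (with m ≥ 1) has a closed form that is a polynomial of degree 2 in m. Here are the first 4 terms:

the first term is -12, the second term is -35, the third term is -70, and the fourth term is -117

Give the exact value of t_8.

1st diffs: -23, -35, -47.
2nd diffs: -12, -12 (constant).
So t_m = -6m^2 - 5m - 1.
Evaluating at m = 8 gives t_8 = -425.

-425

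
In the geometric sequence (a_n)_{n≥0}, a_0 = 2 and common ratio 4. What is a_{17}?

34359738368

a_n = 2·4^(n-0).
a_{17} = 2·4^17 = 34359738368.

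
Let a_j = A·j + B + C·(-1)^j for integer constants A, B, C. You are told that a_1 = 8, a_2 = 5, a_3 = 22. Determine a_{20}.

Write the equations: A + B - C = 8; 2A + B + C = 5; 3A + B - C = 22.
Subtracting the first from the second: A + 2C = -3.
Subtracting the second from the third: A - 2C = 17.
Solving: C = -5, A = 7, then B = -4.
Therefore a_{20} = 140 + (-4) + (-5)·1 = 131.

131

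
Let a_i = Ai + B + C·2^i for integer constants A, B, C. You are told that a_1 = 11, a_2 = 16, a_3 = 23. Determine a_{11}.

Plug in i = 1, 2, 3: A + B + 2C = 11; 2A + B + 4C = 16; 3A + B + 8C = 23.
Subtracting the first from the second: A + 2C = 5.
Subtracting the second from the third: A + 4C = 7.
Solving: C = 1, A = 3, then B = 6.
Hence a_{11} = 3·11 + 6 + 1·2048 = 2087.

2087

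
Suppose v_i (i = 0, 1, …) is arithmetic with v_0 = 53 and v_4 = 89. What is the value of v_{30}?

Common difference d = (89 - 53) / (4 - 0) = 9.
v_i = 53 + (i - 0)·9.
v_{30} = 53 + 30·9 = 323.

323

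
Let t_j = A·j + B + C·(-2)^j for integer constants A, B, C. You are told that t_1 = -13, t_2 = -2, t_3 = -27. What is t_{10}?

2030

Write the equations: A + B - 2C = -13; 2A + B + 4C = -2; 3A + B - 8C = -27.
Subtracting the first from the second: A + 6C = 11.
Subtracting the second from the third: A - 12C = -25.
Solving: C = 2, A = -1, then B = -8.
Hence t_{10} = -1·10 + (-8) + 2·1024 = 2030.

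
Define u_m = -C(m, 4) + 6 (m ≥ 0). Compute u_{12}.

C(12, 4) = 495, so u_{12} = -489.

-489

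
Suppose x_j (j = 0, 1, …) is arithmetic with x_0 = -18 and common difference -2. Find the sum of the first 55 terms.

-3960

x_j = -18 + (j - 0)·(-2).
x_{54} = -126; S = 55·(-18 + (-126))/2 = -3960.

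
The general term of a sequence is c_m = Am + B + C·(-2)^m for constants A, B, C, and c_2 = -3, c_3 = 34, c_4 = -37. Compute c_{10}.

-3055

Write the equations: 2A + B + 4C = -3; 3A + B - 8C = 34; 4A + B + 16C = -37.
Subtracting the first from the second: A - 12C = 37.
Subtracting the second from the third: A + 24C = -71.
Solving: C = -3, A = 1, then B = 7.
So c_m = 1·m + 7 + (-3)·(-2)^m; at m=10 this is -3055.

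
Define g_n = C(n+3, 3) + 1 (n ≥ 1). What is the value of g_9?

C(12, 3) = 220, so g_9 = 221.

221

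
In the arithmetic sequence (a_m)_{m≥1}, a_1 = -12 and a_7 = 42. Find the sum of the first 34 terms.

4641

Common difference d = (42 - (-12)) / (7 - 1) = 9.
a_m = -12 + (m - 1)·9.
a_{34} = 285; S = 34·(-12 + 285)/2 = 4641.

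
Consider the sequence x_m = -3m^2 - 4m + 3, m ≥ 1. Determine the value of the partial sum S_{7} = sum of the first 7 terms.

-511

Over m = 1..7: Σm = 28, Σm² = 140.
Total = (-3)·140 + (-4)·28 + (3)·7 = -511.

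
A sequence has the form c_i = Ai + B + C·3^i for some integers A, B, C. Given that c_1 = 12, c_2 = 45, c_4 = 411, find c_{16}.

215233647

The three given values yield: A + B + 3C = 12; 2A + B + 9C = 45; 4A + B + 81C = 411.
Subtracting the first from the second: A + 6C = 33.
Subtracting the second from the third: 2A + 72C = 366.
Solving: C = 5, A = 3, then B = -6.
So c_i = 3·i + (-6) + 5·3^i; at i=16 this is 215233647.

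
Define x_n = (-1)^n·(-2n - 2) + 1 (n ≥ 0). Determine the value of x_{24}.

(-1)^24 = 1; -2n - 2 at n=24 is -50; so x_{24} = -49.

-49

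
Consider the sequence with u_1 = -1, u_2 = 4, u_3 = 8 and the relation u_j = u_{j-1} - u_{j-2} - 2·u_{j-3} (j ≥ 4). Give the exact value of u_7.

Compute successive terms:
u_4 = 6;  u_5 = -10;  u_6 = -32;  u_7 = -34.

-34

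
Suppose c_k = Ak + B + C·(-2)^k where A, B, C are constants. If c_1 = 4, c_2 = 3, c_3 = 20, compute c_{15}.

32840

Write the equations: A + B - 2C = 4; 2A + B + 4C = 3; 3A + B - 8C = 20.
Subtracting the first from the second: A + 6C = -1.
Subtracting the second from the third: A - 12C = 17.
Solving: C = -1, A = 5, then B = -3.
So c_k = 5·k + (-3) + (-1)·(-2)^k; at k=15 this is 32840.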